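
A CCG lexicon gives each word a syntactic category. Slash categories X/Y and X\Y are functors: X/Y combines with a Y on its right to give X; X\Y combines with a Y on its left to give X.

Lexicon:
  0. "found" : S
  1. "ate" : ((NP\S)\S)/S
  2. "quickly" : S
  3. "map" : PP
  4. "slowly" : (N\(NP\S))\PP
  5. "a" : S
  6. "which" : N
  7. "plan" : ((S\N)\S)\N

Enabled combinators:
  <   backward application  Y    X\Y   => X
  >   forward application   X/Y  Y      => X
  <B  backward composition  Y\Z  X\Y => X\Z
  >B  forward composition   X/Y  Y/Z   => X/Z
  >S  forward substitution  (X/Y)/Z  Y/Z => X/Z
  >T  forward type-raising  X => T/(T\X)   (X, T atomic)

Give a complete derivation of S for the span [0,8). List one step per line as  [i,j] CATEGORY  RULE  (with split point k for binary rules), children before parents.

[0,8] S   <
  [0,5] N   <
    [0,3] NP\S   <
      [0,1] "found" : S
      [1,3] (NP\S)\S   >
        [1,2] "ate" : ((NP\S)\S)/S
        [2,3] "quickly" : S
    [3,5] N\(NP\S)   <
      [3,4] "map" : PP
      [4,5] "slowly" : (N\(NP\S))\PP
  [5,8] S\N   <
    [5,6] "a" : S
    [6,8] (S\N)\S   <
      [6,7] "which" : N
      [7,8] "plan" : ((S\N)\S)\N

[0,1] S  lex  "found"
[1,2] ((NP\S)\S)/S  lex  "ate"
[2,3] S  lex  "quickly"
[1,3] (NP\S)\S  >  k=2
[0,3] NP\S  <  k=1
[3,4] PP  lex  "map"
[4,5] (N\(NP\S))\PP  lex  "slowly"
[3,5] N\(NP\S)  <  k=4
[0,5] N  <  k=3
[5,6] S  lex  "a"
[6,7] N  lex  "which"
[7,8] ((S\N)\S)\N  lex  "plan"
[6,8] (S\N)\S  <  k=7
[5,8] S\N  <  k=6
[0,8] S  <  k=5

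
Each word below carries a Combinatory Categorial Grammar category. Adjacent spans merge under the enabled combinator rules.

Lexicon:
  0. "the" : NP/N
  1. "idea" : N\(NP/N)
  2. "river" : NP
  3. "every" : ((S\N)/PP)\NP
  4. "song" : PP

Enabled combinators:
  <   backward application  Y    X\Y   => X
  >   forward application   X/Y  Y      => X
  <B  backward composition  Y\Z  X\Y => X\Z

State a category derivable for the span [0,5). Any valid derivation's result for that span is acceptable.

[0,5] S   <
  [0,2] N   <
    [0,1] "the" : NP/N
    [1,2] "idea" : N\(NP/N)
  [2,5] S\N   >
    [2,4] (S\N)/PP   <
      [2,3] "river" : NP
      [3,4] "every" : ((S\N)/PP)\NP
    [4,5] "song" : PP

S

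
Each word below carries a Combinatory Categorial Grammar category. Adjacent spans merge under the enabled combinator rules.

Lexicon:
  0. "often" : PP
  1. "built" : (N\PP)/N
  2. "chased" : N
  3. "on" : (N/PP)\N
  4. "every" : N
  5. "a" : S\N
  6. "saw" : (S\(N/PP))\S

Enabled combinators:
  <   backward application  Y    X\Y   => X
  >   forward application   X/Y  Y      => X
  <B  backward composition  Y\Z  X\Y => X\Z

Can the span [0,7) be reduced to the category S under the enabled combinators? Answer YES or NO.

YES

[0,7] S   <
  [0,4] N/PP   <
    [0,3] N   <
      [0,1] "often" : PP
      [1,3] N\PP   >
        [1,2] "built" : (N\PP)/N
        [2,3] "chased" : N
    [3,4] "on" : (N/PP)\N
  [4,7] S\(N/PP)   <
    [4,6] S   <
      [4,5] "every" : N
      [5,6] "a" : S\N
    [6,7] "saw" : (S\(N/PP))\S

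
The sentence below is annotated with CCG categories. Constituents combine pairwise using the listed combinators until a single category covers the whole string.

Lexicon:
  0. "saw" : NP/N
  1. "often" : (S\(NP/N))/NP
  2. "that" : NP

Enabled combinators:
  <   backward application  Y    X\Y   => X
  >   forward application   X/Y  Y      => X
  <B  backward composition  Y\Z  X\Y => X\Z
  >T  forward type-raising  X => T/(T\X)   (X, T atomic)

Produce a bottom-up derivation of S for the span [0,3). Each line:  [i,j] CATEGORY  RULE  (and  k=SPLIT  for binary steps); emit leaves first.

[0,1] NP/N  lex  "saw"
[1,2] (S\(NP/N))/NP  lex  "often"
[2,3] NP  lex  "that"
[1,3] S\(NP/N)  >  k=2
[0,3] S  <  k=1

[0,3] S   <
  [0,1] "saw" : NP/N
  [1,3] S\(NP/N)   >
    [1,2] "often" : (S\(NP/N))/NP
    [2,3] "that" : NP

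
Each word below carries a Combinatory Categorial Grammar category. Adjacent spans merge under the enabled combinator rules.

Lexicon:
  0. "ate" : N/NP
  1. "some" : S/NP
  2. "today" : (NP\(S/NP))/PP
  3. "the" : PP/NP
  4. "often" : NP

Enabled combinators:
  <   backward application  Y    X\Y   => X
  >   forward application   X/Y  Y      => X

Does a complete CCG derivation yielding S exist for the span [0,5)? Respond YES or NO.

N/NP S/NP (NP\(S/NP))/PP PP/NP NP
CKY chart[0,5] = {N}; S ∉ chart

NO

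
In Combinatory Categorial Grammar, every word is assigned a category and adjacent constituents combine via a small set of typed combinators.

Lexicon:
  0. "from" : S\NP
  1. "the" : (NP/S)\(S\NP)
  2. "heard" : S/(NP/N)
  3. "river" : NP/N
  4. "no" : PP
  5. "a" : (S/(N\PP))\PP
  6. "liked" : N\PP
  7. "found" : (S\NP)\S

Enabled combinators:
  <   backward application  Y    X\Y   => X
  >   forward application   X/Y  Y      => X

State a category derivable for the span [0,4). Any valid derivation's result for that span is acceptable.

NP

[0,8] S   <
  [0,4] NP   >
    [0,2] NP/S   <
      [0,1] "from" : S\NP
      [1,2] "the" : (NP/S)\(S\NP)
    [2,4] S   >
      [2,3] "heard" : S/(NP/N)
      [3,4] "river" : NP/N
  [4,8] S\NP   <
    [4,7] S   >
      [4,6] S/(N\PP)   <
        [4,5] "no" : PP
        [5,6] "a" : (S/(N\PP))\PP
      [6,7] "liked" : N\PP
    [7,8] "found" : (S\NP)\S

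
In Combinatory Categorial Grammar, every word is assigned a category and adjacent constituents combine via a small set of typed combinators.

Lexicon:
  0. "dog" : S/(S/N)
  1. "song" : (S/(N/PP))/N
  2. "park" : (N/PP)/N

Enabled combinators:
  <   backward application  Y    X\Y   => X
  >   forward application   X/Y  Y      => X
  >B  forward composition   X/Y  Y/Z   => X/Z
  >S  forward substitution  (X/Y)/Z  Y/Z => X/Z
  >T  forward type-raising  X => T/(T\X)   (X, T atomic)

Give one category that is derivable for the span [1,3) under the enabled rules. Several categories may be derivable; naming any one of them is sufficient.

S/N

[0,3] S   >
  [0,1] "dog" : S/(S/N)
  [1,3] S/N   >S
    [1,2] "song" : (S/(N/PP))/N
    [2,3] "park" : (N/PP)/N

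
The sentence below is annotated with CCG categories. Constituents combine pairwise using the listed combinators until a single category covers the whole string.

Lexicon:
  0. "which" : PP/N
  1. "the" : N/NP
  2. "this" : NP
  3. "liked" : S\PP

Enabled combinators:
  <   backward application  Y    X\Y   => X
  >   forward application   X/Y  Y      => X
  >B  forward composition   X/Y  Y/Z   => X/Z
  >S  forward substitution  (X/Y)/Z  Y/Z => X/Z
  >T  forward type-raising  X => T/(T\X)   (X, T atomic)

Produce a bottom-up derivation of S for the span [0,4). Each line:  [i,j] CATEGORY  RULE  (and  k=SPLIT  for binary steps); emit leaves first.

[0,1] PP/N  lex  "which"
[1,2] N/NP  lex  "the"
[0,2] PP/NP  >B  k=1
[2,3] NP  lex  "this"
[0,3] PP  >  k=2
[3,4] S\PP  lex  "liked"
[0,4] S  <  k=3

[0,4] S   <
  [0,3] PP   >
    [0,2] PP/NP   >B
      [0,1] "which" : PP/N
      [1,2] "the" : N/NP
    [2,3] "this" : NP
  [3,4] "liked" : S\PP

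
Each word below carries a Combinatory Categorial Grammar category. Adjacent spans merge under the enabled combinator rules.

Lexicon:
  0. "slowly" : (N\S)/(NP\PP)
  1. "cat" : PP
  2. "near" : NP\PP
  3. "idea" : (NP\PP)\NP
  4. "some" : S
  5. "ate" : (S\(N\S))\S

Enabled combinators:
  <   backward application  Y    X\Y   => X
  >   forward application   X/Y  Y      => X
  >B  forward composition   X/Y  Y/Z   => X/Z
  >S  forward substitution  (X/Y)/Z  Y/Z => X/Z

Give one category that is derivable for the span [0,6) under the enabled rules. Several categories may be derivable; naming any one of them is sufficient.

[0,6] S   <
  [0,4] N\S   >
    [0,1] "slowly" : (N\S)/(NP\PP)
    [1,4] NP\PP   <
      [1,3] NP   <
        [1,2] "cat" : PP
        [2,3] "near" : NP\PP
      [3,4] "idea" : (NP\PP)\NP
  [4,6] S\(N\S)   <
    [4,5] "some" : S
    [5,6] "ate" : (S\(N\S))\S

S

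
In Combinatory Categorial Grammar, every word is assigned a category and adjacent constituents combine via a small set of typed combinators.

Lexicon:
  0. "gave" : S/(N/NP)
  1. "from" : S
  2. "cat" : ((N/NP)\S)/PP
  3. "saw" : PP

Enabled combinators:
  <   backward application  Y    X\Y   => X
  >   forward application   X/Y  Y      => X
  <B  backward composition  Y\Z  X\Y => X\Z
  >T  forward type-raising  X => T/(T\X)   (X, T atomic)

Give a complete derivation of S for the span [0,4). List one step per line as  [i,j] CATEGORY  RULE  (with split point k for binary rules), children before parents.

[0,4] S   >
  [0,1] "gave" : S/(N/NP)
  [1,4] N/NP   <
    [1,2] "from" : S
    [2,4] (N/NP)\S   >
      [2,3] "cat" : ((N/NP)\S)/PP
      [3,4] "saw" : PP

[0,1] S/(N/NP)  lex  "gave"
[1,2] S  lex  "from"
[2,3] ((N/NP)\S)/PP  lex  "cat"
[3,4] PP  lex  "saw"
[2,4] (N/NP)\S  >  k=3
[1,4] N/NP  <  k=2
[0,4] S  >  k=1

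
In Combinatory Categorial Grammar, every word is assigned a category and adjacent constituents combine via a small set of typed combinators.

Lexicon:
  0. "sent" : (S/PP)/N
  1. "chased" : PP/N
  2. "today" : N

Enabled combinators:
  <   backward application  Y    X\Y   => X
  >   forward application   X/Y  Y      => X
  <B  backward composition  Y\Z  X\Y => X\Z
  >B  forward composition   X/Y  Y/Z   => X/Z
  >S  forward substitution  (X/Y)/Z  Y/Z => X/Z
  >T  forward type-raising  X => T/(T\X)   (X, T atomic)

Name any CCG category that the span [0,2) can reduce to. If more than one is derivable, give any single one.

[0,3] S   >
  [0,2] S/N   >S
    [0,1] "sent" : (S/PP)/N
    [1,2] "chased" : PP/N
  [2,3] "today" : N

S/N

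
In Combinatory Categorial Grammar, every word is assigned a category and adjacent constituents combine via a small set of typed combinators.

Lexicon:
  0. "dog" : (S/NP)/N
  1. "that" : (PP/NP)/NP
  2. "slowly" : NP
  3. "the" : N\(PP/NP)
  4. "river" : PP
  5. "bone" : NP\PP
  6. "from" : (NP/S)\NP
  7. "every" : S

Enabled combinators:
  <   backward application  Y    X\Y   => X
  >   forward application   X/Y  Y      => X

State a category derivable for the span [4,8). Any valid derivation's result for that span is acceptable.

NP

[0,8] S   >
  [0,4] S/NP   >
    [0,1] "dog" : (S/NP)/N
    [1,4] N   <
      [1,3] PP/NP   >
        [1,2] "that" : (PP/NP)/NP
        [2,3] "slowly" : NP
      [3,4] "the" : N\(PP/NP)
  [4,8] NP   >
    [4,7] NP/S   <
      [4,6] NP   <
        [4,5] "river" : PP
        [5,6] "bone" : NP\PP
      [6,7] "from" : (NP/S)\NP
    [7,8] "every" : S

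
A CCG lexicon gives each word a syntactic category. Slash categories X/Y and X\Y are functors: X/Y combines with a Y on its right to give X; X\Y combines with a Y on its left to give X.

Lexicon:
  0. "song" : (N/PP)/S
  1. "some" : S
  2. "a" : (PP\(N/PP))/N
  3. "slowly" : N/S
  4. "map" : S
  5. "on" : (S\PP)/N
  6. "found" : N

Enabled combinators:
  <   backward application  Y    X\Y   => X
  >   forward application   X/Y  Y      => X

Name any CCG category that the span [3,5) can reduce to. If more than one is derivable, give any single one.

N

[0,7] S   <
  [0,5] PP   <
    [0,2] N/PP   >
      [0,1] "song" : (N/PP)/S
      [1,2] "some" : S
    [2,5] PP\(N/PP)   >
      [2,3] "a" : (PP\(N/PP))/N
      [3,5] N   >
        [3,4] "slowly" : N/S
        [4,5] "map" : S
  [5,7] S\PP   >
    [5,6] "on" : (S\PP)/N
    [6,7] "found" : N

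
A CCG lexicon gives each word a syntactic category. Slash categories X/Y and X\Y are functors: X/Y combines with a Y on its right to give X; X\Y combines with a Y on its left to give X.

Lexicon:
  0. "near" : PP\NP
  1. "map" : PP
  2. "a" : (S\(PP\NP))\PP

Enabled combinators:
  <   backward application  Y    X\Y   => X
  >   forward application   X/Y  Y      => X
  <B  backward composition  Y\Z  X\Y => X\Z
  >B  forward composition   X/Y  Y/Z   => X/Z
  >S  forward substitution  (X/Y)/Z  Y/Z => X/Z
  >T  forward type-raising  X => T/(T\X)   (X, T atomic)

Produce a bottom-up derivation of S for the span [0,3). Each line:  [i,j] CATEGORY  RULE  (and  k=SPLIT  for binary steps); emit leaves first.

[0,3] S   <
  [0,1] "near" : PP\NP
  [1,3] S\(PP\NP)   <
    [1,2] "map" : PP
    [2,3] "a" : (S\(PP\NP))\PP

[0,1] PP\NP  lex  "near"
[1,2] PP  lex  "map"
[2,3] (S\(PP\NP))\PP  lex  "a"
[1,3] S\(PP\NP)  <  k=2
[0,3] S  <  k=1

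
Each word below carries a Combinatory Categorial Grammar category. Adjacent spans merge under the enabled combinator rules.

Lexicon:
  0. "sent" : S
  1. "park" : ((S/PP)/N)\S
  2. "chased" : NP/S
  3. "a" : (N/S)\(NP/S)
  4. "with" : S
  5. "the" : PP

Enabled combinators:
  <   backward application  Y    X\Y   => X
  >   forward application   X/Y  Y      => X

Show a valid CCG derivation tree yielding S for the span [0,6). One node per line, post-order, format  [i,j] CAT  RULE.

[0,6] S   >
  [0,5] S/PP   >
    [0,2] (S/PP)/N   <
      [0,1] "sent" : S
      [1,2] "park" : ((S/PP)/N)\S
    [2,5] N   >
      [2,4] N/S   <
        [2,3] "chased" : NP/S
        [3,4] "a" : (N/S)\(NP/S)
      [4,5] "with" : S
  [5,6] "the" : PP

[0,1] S  lex  "sent"
[1,2] ((S/PP)/N)\S  lex  "park"
[0,2] (S/PP)/N  <  k=1
[2,3] NP/S  lex  "chased"
[3,4] (N/S)\(NP/S)  lex  "a"
[2,4] N/S  <  k=3
[4,5] S  lex  "with"
[2,5] N  >  k=4
[0,5] S/PP  >  k=2
[5,6] PP  lex  "the"
[0,6] S  >  k=5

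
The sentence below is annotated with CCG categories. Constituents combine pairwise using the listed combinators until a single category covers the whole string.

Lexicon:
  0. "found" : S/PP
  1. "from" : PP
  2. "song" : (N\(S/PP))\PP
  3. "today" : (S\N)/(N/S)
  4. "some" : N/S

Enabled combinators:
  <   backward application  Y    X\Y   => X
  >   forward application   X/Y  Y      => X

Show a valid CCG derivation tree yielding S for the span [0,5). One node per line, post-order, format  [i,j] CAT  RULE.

[0,5] S   <
  [0,3] N   <
    [0,1] "found" : S/PP
    [1,3] N\(S/PP)   <
      [1,2] "from" : PP
      [2,3] "song" : (N\(S/PP))\PP
  [3,5] S\N   >
    [3,4] "today" : (S\N)/(N/S)
    [4,5] "some" : N/S

[0,1] S/PP  lex  "found"
[1,2] PP  lex  "from"
[2,3] (N\(S/PP))\PP  lex  "song"
[1,3] N\(S/PP)  <  k=2
[0,3] N  <  k=1
[3,4] (S\N)/(N/S)  lex  "today"
[4,5] N/S  lex  "some"
[3,5] S\N  >  k=4
[0,5] S  <  k=3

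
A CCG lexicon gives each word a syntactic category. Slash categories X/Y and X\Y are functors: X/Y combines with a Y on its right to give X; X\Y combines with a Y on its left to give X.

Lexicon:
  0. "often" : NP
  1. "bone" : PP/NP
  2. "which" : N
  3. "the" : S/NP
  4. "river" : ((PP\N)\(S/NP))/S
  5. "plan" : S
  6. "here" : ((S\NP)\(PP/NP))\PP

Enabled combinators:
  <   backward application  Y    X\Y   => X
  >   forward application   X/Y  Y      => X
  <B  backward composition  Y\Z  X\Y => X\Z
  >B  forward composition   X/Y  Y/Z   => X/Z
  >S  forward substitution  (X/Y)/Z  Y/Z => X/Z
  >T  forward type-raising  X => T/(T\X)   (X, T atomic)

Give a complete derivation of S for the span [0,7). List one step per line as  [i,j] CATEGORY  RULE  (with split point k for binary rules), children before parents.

[0,1] NP  lex  "often"
[0,1] S/(S\NP)  >T
[1,2] PP/NP  lex  "bone"
[2,3] N  lex  "which"
[2,3] PP/(PP\N)  >T
[3,4] S/NP  lex  "the"
[4,5] ((PP\N)\(S/NP))/S  lex  "river"
[5,6] S  lex  "plan"
[4,6] (PP\N)\(S/NP)  >  k=5
[3,6] PP\N  <  k=4
[2,6] PP  >  k=3
[6,7] ((S\NP)\(PP/NP))\PP  lex  "here"
[2,7] (S\NP)\(PP/NP)  <  k=6
[1,7] S\NP  <  k=2
[0,7] S  >  k=1

[0,7] S   >
  [0,1] S/(S\NP)   >T
    [0,1] "often" : NP
  [1,7] S\NP   <
    [1,2] "bone" : PP/NP
    [2,7] (S\NP)\(PP/NP)   <
      [2,6] PP   >
        [2,3] PP/(PP\N)   >T
          [2,3] "which" : N
        [3,6] PP\N   <
          [3,4] "the" : S/NP
          [4,6] (PP\N)\(S/NP)   >
            [4,5] "river" : ((PP\N)\(S/NP))/S
            [5,6] "plan" : S
      [6,7] "here" : ((S\NP)\(PP/NP))\PP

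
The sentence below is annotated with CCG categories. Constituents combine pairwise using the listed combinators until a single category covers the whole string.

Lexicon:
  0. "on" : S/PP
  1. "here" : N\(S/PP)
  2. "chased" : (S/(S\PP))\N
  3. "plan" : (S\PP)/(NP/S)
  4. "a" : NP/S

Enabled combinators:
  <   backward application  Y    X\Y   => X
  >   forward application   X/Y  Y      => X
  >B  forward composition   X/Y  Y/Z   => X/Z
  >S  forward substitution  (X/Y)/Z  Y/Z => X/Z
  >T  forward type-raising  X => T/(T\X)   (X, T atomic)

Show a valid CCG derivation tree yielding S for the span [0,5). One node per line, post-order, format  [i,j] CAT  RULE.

[0,5] S   >
  [0,3] S/(S\PP)   <
    [0,2] N   <
      [0,1] "on" : S/PP
      [1,2] "here" : N\(S/PP)
    [2,3] "chased" : (S/(S\PP))\N
  [3,5] S\PP   >
    [3,4] "plan" : (S\PP)/(NP/S)
    [4,5] "a" : NP/S

[0,1] S/PP  lex  "on"
[1,2] N\(S/PP)  lex  "here"
[0,2] N  <  k=1
[2,3] (S/(S\PP))\N  lex  "chased"
[0,3] S/(S\PP)  <  k=2
[3,4] (S\PP)/(NP/S)  lex  "plan"
[4,5] NP/S  lex  "a"
[3,5] S\PP  >  k=4
[0,5] S  >  k=3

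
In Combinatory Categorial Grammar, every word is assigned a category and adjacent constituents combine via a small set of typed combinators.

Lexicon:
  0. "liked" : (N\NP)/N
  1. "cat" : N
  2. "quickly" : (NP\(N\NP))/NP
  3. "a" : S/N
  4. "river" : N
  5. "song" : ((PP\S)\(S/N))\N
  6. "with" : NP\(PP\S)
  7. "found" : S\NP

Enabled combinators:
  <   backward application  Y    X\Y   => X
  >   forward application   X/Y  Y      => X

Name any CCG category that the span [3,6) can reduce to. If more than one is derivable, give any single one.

[0,8] S   <
  [0,7] NP   <
    [0,2] N\NP   >
      [0,1] "liked" : (N\NP)/N
      [1,2] "cat" : N
    [2,7] NP\(N\NP)   >
      [2,3] "quickly" : (NP\(N\NP))/NP
      [3,7] NP   <
        [3,6] PP\S   <
          [3,4] "a" : S/N
          [4,6] (PP\S)\(S/N)   <
            [4,5] "river" : N
            [5,6] "song" : ((PP\S)\(S/N))\N
        [6,7] "with" : NP\(PP\S)
  [7,8] "found" : S\NP

PP\S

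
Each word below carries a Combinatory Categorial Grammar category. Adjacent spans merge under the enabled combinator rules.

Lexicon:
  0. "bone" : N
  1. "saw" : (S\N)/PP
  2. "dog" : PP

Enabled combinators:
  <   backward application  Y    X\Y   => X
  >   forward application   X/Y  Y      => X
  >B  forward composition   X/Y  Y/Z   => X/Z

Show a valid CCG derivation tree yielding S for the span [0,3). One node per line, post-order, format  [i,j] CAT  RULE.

[0,1] N  lex  "bone"
[1,2] (S\N)/PP  lex  "saw"
[2,3] PP  lex  "dog"
[1,3] S\N  >  k=2
[0,3] S  <  k=1

[0,3] S   <
  [0,1] "bone" : N
  [1,3] S\N   >
    [1,2] "saw" : (S\N)/PP
    [2,3] "dog" : PP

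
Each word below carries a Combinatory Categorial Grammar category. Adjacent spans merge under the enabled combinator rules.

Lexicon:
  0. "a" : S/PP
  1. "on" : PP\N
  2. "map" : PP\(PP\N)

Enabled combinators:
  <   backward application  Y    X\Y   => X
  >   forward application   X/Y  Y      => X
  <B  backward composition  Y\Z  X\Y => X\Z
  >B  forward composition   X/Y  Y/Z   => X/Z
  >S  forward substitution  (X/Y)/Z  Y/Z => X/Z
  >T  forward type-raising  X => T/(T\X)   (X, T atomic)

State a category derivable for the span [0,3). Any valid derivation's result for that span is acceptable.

S

[0,3] S   >
  [0,1] "a" : S/PP
  [1,3] PP   <
    [1,2] "on" : PP\N
    [2,3] "map" : PP\(PP\N)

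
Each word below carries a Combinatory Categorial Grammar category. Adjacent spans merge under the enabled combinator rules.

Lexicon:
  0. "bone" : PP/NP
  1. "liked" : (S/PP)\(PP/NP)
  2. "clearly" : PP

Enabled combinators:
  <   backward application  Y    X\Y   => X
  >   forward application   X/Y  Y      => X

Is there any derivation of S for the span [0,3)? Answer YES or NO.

[0,3] S   >
  [0,2] S/PP   <
    [0,1] "bone" : PP/NP
    [1,2] "liked" : (S/PP)\(PP/NP)
  [2,3] "clearly" : PP

YES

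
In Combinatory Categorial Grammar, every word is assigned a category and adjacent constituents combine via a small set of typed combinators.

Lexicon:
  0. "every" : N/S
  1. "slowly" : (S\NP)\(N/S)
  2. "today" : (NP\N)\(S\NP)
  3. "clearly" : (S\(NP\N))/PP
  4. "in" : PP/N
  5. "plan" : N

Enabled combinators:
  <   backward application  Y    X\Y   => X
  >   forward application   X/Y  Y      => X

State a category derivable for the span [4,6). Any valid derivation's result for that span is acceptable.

PP

[0,6] S   <
  [0,3] NP\N   <
    [0,2] S\NP   <
      [0,1] "every" : N/S
      [1,2] "slowly" : (S\NP)\(N/S)
    [2,3] "today" : (NP\N)\(S\NP)
  [3,6] S\(NP\N)   >
    [3,4] "clearly" : (S\(NP\N))/PP
    [4,6] PP   >
      [4,5] "in" : PP/N
      [5,6] "plan" : N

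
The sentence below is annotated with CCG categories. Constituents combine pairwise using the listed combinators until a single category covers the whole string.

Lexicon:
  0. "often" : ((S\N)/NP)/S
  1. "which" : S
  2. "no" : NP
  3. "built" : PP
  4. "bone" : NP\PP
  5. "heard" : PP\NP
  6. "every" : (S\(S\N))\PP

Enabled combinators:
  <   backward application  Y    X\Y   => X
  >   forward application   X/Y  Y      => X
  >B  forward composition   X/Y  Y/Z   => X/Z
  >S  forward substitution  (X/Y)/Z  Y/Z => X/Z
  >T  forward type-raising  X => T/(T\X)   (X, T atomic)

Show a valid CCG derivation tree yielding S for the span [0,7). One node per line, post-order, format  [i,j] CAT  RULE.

[0,1] ((S\N)/NP)/S  lex  "often"
[1,2] S  lex  "which"
[0,2] (S\N)/NP  >  k=1
[2,3] NP  lex  "no"
[0,3] S\N  >  k=2
[3,4] PP  lex  "built"
[4,5] NP\PP  lex  "bone"
[3,5] NP  <  k=4
[5,6] PP\NP  lex  "heard"
[3,6] PP  <  k=5
[6,7] (S\(S\N))\PP  lex  "every"
[3,7] S\(S\N)  <  k=6
[0,7] S  <  k=3

[0,7] S   <
  [0,3] S\N   >
    [0,2] (S\N)/NP   >
      [0,1] "often" : ((S\N)/NP)/S
      [1,2] "which" : S
    [2,3] "no" : NP
  [3,7] S\(S\N)   <
    [3,6] PP   <
      [3,5] NP   <
        [3,4] "built" : PP
        [4,5] "bone" : NP\PP
      [5,6] "heard" : PP\NP
    [6,7] "every" : (S\(S\N))\PP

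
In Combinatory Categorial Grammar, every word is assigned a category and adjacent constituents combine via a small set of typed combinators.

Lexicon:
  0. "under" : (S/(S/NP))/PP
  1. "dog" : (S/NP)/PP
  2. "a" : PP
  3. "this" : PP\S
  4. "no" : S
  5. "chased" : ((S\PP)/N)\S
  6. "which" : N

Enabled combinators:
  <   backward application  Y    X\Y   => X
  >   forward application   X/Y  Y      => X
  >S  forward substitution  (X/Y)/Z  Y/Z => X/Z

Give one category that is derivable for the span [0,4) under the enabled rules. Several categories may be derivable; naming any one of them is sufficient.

PP

[0,7] S   <
  [0,4] PP   <
    [0,3] S   >
      [0,2] S/PP   >S
        [0,1] "under" : (S/(S/NP))/PP
        [1,2] "dog" : (S/NP)/PP
      [2,3] "a" : PP
    [3,4] "this" : PP\S
  [4,7] S\PP   >
    [4,6] (S\PP)/N   <
      [4,5] "no" : S
      [5,6] "chased" : ((S\PP)/N)\S
    [6,7] "which" : N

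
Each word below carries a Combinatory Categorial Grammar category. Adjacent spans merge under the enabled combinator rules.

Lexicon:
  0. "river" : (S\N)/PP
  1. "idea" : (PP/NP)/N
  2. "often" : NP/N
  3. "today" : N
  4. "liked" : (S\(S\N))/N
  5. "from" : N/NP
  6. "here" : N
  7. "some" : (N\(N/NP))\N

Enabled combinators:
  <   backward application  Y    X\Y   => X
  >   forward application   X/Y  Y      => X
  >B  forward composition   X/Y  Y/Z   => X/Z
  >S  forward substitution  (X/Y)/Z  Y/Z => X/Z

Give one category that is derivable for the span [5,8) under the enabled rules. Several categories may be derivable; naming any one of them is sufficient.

[0,8] S   <
  [0,4] S\N   >
    [0,1] "river" : (S\N)/PP
    [1,4] PP   >
      [1,3] PP/N   >S
        [1,2] "idea" : (PP/NP)/N
        [2,3] "often" : NP/N
      [3,4] "today" : N
  [4,8] S\(S\N)   >
    [4,5] "liked" : (S\(S\N))/N
    [5,8] N   <
      [5,6] "from" : N/NP
      [6,8] N\(N/NP)   <
        [6,7] "here" : N
        [7,8] "some" : (N\(N/NP))\N

N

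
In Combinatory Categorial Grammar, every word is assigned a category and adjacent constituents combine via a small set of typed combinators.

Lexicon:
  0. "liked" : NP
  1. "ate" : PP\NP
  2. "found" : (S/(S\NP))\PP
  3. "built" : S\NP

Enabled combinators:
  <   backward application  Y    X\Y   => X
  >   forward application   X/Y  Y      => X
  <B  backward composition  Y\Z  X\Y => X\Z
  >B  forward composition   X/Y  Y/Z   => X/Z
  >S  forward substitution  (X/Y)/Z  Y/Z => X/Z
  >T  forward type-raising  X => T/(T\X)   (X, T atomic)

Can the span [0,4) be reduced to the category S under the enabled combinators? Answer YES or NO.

[0,4] S   >
  [0,3] S/(S\NP)   <
    [0,2] PP   <
      [0,1] "liked" : NP
      [1,2] "ate" : PP\NP
    [2,3] "found" : (S/(S\NP))\PP
  [3,4] "built" : S\NP

YES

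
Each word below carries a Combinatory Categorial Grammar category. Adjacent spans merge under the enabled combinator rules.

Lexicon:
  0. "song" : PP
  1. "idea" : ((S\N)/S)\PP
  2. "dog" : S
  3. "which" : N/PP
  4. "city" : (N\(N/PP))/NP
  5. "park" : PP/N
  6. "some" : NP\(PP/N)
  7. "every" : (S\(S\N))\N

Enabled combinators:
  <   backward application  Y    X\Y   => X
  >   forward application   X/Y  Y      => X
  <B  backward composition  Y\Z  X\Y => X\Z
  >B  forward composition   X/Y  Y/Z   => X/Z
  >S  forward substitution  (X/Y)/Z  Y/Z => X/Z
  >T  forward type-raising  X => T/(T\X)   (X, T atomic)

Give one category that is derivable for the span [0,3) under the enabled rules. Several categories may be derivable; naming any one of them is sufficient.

[0,8] S   <
  [0,3] S\N   >
    [0,2] (S\N)/S   <
      [0,1] "song" : PP
      [1,2] "idea" : ((S\N)/S)\PP
    [2,3] "dog" : S
  [3,8] S\(S\N)   <
    [3,7] N   <
      [3,4] "which" : N/PP
      [4,7] N\(N/PP)   >
        [4,5] "city" : (N\(N/PP))/NP
        [5,7] NP   <
          [5,6] "park" : PP/N
          [6,7] "some" : NP\(PP/N)
    [7,8] "every" : (S\(S\N))\N

S\N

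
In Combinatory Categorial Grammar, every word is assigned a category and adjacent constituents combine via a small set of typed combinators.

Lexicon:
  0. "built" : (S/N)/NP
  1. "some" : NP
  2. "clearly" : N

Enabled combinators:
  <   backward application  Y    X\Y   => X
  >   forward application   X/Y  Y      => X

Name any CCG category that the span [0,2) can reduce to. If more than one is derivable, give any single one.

S/N

[0,3] S   >
  [0,2] S/N   >
    [0,1] "built" : (S/N)/NP
    [1,2] "some" : NP
  [2,3] "clearly" : N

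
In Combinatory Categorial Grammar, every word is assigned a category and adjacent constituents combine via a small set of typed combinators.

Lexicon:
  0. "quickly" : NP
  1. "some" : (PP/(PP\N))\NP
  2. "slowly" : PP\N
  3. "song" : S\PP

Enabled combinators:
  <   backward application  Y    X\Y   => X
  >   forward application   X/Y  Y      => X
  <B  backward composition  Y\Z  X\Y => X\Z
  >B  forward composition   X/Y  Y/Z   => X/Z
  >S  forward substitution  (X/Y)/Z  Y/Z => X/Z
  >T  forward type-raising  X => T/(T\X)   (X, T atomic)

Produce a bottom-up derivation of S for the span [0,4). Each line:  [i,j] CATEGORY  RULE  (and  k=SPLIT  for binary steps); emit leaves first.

[0,1] NP  lex  "quickly"
[1,2] (PP/(PP\N))\NP  lex  "some"
[0,2] PP/(PP\N)  <  k=1
[2,3] PP\N  lex  "slowly"
[0,3] PP  >  k=2
[3,4] S\PP  lex  "song"
[0,4] S  <  k=3

[0,4] S   <
  [0,3] PP   >
    [0,2] PP/(PP\N)   <
      [0,1] "quickly" : NP
      [1,2] "some" : (PP/(PP\N))\NP
    [2,3] "slowly" : PP\N
  [3,4] "song" : S\PP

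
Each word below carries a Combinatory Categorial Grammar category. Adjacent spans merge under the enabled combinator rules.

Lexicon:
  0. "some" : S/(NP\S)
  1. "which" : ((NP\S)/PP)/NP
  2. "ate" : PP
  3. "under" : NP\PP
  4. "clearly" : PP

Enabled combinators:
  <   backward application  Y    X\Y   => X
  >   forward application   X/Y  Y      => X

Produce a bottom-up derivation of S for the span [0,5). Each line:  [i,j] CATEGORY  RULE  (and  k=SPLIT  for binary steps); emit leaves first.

[0,1] S/(NP\S)  lex  "some"
[1,2] ((NP\S)/PP)/NP  lex  "which"
[2,3] PP  lex  "ate"
[3,4] NP\PP  lex  "under"
[2,4] NP  <  k=3
[1,4] (NP\S)/PP  >  k=2
[4,5] PP  lex  "clearly"
[1,5] NP\S  >  k=4
[0,5] S  >  k=1

[0,5] S   >
  [0,1] "some" : S/(NP\S)
  [1,5] NP\S   >
    [1,4] (NP\S)/PP   >
      [1,2] "which" : ((NP\S)/PP)/NP
      [2,4] NP   <
        [2,3] "ate" : PP
        [3,4] "under" : NP\PP
    [4,5] "clearly" : PP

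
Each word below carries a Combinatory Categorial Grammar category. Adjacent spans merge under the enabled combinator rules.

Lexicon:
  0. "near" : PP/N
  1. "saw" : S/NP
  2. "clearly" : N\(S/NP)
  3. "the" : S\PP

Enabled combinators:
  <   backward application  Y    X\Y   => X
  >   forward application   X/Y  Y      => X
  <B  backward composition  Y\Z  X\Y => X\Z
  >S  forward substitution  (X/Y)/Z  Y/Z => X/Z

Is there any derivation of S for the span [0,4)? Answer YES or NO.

YES

[0,4] S   <
  [0,3] PP   >
    [0,1] "near" : PP/N
    [1,3] N   <
      [1,2] "saw" : S/NP
      [2,3] "clearly" : N\(S/NP)
  [3,4] "the" : S\PP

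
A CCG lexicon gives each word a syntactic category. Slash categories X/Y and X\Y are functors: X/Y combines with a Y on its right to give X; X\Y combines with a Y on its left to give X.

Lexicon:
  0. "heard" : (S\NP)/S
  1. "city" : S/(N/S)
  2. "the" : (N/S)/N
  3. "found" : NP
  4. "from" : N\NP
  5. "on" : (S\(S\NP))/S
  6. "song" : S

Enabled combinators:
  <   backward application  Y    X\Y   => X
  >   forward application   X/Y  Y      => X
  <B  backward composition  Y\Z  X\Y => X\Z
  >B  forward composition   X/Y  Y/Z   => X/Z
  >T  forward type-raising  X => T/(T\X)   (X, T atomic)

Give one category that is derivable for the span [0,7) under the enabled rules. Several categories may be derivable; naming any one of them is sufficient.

S

[0,7] S   <
  [0,5] S\NP   >
    [0,1] "heard" : (S\NP)/S
    [1,5] S   >
      [1,3] S/N   >B
        [1,2] "city" : S/(N/S)
        [2,3] "the" : (N/S)/N
      [3,5] N   >
        [3,4] N/(N\NP)   >T
          [3,4] "found" : NP
        [4,5] "from" : N\NP
  [5,7] S\(S\NP)   >
    [5,6] "on" : (S\(S\NP))/S
    [6,7] "song" : S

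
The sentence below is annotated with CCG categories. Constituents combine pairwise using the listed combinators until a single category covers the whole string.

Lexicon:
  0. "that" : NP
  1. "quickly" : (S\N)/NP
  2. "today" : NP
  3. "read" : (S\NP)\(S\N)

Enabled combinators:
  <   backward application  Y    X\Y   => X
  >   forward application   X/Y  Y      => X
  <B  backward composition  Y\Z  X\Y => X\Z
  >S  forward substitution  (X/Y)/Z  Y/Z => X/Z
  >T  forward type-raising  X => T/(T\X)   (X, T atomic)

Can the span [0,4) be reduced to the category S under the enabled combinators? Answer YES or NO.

YES

[0,4] S   >
  [0,1] S/(S\NP)   >T
    [0,1] "that" : NP
  [1,4] S\NP   <
    [1,3] S\N   >
      [1,2] "quickly" : (S\N)/NP
      [2,3] "today" : NP
    [3,4] "read" : (S\NP)\(S\N)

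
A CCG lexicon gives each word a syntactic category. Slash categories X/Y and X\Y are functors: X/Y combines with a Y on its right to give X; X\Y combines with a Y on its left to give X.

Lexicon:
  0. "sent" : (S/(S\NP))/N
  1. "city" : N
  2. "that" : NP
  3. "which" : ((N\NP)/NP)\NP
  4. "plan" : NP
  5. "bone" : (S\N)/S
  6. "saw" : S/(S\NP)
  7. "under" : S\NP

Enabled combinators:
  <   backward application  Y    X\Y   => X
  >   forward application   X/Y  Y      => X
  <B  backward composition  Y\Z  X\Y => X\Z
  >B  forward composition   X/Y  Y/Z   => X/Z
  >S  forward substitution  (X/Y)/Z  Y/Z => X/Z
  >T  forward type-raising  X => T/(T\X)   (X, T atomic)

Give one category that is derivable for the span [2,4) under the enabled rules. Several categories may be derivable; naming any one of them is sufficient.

(N\NP)/NP

[0,8] S   >
  [0,2] S/(S\NP)   >
    [0,1] "sent" : (S/(S\NP))/N
    [1,2] "city" : N
  [2,8] S\NP   <B
    [2,5] N\NP   >
      [2,4] (N\NP)/NP   <
        [2,3] "that" : NP
        [3,4] "which" : ((N\NP)/NP)\NP
      [4,5] "plan" : NP
    [5,8] S\N   >
      [5,6] "bone" : (S\N)/S
      [6,8] S   >
        [6,7] "saw" : S/(S\NP)
        [7,8] "under" : S\NP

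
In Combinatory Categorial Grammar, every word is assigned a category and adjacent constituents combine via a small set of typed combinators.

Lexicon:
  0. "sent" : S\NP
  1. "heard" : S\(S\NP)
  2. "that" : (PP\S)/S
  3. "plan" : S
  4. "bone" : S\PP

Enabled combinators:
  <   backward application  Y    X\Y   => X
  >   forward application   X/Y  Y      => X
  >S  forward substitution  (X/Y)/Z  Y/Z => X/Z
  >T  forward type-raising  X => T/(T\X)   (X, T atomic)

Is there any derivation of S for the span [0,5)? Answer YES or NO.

YES

[0,5] S   <
  [0,4] PP   <
    [0,2] S   <
      [0,1] "sent" : S\NP
      [1,2] "heard" : S\(S\NP)
    [2,4] PP\S   >
      [2,3] "that" : (PP\S)/S
      [3,4] "plan" : S
  [4,5] "bone" : S\PP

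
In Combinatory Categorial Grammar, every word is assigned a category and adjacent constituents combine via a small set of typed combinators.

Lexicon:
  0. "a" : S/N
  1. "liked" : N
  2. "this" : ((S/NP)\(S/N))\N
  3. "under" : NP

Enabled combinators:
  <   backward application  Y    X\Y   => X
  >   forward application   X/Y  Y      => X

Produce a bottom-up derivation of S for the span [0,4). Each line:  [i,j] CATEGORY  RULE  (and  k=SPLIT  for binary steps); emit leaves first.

[0,1] S/N  lex  "a"
[1,2] N  lex  "liked"
[2,3] ((S/NP)\(S/N))\N  lex  "this"
[1,3] (S/NP)\(S/N)  <  k=2
[0,3] S/NP  <  k=1
[3,4] NP  lex  "under"
[0,4] S  >  k=3

[0,4] S   >
  [0,3] S/NP   <
    [0,1] "a" : S/N
    [1,3] (S/NP)\(S/N)   <
      [1,2] "liked" : N
      [2,3] "this" : ((S/NP)\(S/N))\N
  [3,4] "under" : NP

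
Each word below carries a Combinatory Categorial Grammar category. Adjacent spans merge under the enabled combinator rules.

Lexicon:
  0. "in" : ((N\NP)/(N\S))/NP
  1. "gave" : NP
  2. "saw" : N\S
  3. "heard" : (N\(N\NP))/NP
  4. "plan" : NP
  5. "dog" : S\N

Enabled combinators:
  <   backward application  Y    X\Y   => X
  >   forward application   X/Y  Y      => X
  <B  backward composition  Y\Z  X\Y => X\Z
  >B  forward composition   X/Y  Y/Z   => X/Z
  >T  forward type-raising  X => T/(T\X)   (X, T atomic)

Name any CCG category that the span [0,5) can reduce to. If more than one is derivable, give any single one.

[0,6] S   <
  [0,5] N   <
    [0,3] N\NP   >
      [0,2] (N\NP)/(N\S)   >
        [0,1] "in" : ((N\NP)/(N\S))/NP
        [1,2] "gave" : NP
      [2,3] "saw" : N\S
    [3,5] N\(N\NP)   >
      [3,4] "heard" : (N\(N\NP))/NP
      [4,5] "plan" : NP
  [5,6] "dog" : S\N

N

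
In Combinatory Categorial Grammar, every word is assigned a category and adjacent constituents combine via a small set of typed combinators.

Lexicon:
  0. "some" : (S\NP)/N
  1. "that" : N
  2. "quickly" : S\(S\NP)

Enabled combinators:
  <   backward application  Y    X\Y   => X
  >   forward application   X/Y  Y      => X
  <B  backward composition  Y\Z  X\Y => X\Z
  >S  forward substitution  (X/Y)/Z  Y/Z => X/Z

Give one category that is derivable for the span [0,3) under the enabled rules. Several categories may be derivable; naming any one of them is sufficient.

S

[0,3] S   <
  [0,2] S\NP   >
    [0,1] "some" : (S\NP)/N
    [1,2] "that" : N
  [2,3] "quickly" : S\(S\NP)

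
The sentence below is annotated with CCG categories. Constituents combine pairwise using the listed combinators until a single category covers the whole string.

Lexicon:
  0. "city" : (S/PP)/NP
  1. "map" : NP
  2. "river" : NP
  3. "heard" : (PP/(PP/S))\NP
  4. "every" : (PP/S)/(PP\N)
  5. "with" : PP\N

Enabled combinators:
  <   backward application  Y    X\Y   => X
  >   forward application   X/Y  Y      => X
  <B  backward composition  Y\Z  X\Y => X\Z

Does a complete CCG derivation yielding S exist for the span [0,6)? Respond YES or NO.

[0,6] S   >
  [0,2] S/PP   >
    [0,1] "city" : (S/PP)/NP
    [1,2] "map" : NP
  [2,6] PP   >
    [2,4] PP/(PP/S)   <
      [2,3] "river" : NP
      [3,4] "heard" : (PP/(PP/S))\NP
    [4,6] PP/S   >
      [4,5] "every" : (PP/S)/(PP\N)
      [5,6] "with" : PP\N

YES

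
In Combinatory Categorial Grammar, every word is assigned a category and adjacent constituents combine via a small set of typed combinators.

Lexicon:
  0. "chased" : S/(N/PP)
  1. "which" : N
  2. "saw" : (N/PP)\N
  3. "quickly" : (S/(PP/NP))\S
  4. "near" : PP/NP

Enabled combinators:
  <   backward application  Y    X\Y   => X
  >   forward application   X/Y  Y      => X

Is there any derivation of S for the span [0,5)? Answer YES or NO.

YES

[0,5] S   >
  [0,4] S/(PP/NP)   <
    [0,3] S   >
      [0,1] "chased" : S/(N/PP)
      [1,3] N/PP   <
        [1,2] "which" : N
        [2,3] "saw" : (N/PP)\N
    [3,4] "quickly" : (S/(PP/NP))\S
  [4,5] "near" : PP/NP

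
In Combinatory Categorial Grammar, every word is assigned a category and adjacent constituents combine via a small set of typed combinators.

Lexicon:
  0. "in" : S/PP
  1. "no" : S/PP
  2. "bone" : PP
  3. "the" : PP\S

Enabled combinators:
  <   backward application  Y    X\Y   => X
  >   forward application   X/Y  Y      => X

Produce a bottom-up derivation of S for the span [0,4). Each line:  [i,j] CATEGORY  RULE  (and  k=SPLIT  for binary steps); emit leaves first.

[0,4] S   >
  [0,1] "in" : S/PP
  [1,4] PP   <
    [1,3] S   >
      [1,2] "no" : S/PP
      [2,3] "bone" : PP
    [3,4] "the" : PP\S

[0,1] S/PP  lex  "in"
[1,2] S/PP  lex  "no"
[2,3] PP  lex  "bone"
[1,3] S  >  k=2
[3,4] PP\S  lex  "the"
[1,4] PP  <  k=3
[0,4] S  >  k=1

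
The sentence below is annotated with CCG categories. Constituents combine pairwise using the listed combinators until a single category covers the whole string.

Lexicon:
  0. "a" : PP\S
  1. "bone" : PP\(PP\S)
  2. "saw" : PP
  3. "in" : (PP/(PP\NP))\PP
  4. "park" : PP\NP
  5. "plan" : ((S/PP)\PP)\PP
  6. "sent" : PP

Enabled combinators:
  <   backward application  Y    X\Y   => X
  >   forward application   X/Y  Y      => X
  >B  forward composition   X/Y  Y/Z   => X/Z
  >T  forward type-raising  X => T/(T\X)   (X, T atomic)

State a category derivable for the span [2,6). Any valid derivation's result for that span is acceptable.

(S/PP)\PP

[0,7] S   >
  [0,6] S/PP   <
    [0,2] PP   <
      [0,1] "a" : PP\S
      [1,2] "bone" : PP\(PP\S)
    [2,6] (S/PP)\PP   <
      [2,5] PP   >
        [2,4] PP/(PP\NP)   <
          [2,3] "saw" : PP
          [3,4] "in" : (PP/(PP\NP))\PP
        [4,5] "park" : PP\NP
      [5,6] "plan" : ((S/PP)\PP)\PP
  [6,7] "sent" : PP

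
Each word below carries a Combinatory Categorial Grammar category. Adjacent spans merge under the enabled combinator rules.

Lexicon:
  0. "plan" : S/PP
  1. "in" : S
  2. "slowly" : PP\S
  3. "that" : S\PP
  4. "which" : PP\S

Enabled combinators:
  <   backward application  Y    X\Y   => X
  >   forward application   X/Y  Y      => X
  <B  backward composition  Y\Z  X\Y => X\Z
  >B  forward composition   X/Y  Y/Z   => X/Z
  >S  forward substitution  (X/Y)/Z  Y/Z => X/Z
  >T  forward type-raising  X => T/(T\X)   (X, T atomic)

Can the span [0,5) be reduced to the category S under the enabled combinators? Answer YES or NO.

YES

[0,5] S   >
  [0,1] "plan" : S/PP
  [1,5] PP   >
    [1,2] PP/(PP\S)   >T
      [1,2] "in" : S
    [2,5] PP\S   <B
      [2,3] "slowly" : PP\S
      [3,5] PP\PP   <B
        [3,4] "that" : S\PP
        [4,5] "which" : PP\S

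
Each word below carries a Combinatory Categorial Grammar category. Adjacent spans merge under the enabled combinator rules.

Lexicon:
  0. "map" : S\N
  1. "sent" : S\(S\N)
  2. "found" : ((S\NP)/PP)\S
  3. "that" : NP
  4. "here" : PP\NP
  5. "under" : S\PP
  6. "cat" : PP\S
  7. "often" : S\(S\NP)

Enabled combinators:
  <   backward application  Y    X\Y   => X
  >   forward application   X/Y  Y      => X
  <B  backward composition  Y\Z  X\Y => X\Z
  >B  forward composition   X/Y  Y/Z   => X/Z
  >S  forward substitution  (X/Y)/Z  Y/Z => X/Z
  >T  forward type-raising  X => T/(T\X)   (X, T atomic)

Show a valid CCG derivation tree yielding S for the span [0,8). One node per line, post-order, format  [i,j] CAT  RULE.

[0,1] S\N  lex  "map"
[1,2] S\(S\N)  lex  "sent"
[0,2] S  <  k=1
[2,3] ((S\NP)/PP)\S  lex  "found"
[0,3] (S\NP)/PP  <  k=2
[3,4] NP  lex  "that"
[4,5] PP\NP  lex  "here"
[3,5] PP  <  k=4
[5,6] S\PP  lex  "under"
[3,6] S  <  k=5
[6,7] PP\S  lex  "cat"
[3,7] PP  <  k=6
[0,7] S\NP  >  k=3
[7,8] S\(S\NP)  lex  "often"
[0,8] S  <  k=7

[0,8] S   <
  [0,7] S\NP   >
    [0,3] (S\NP)/PP   <
      [0,2] S   <
        [0,1] "map" : S\N
        [1,2] "sent" : S\(S\N)
      [2,3] "found" : ((S\NP)/PP)\S
    [3,7] PP   <
      [3,6] S   <
        [3,5] PP   <
          [3,4] "that" : NP
          [4,5] "here" : PP\NP
        [5,6] "under" : S\PP
      [6,7] "cat" : PP\S
  [7,8] "often" : S\(S\NP)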